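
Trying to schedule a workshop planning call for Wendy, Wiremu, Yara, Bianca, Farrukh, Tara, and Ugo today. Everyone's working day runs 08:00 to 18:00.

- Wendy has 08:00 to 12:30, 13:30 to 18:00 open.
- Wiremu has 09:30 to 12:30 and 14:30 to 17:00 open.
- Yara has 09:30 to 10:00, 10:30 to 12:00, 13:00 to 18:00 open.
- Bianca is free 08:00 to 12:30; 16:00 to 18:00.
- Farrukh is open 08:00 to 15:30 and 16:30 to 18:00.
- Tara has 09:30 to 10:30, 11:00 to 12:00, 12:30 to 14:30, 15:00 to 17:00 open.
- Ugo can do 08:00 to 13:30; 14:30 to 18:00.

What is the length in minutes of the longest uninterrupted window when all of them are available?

Wendy ∩ Wiremu: 09:30-12:30, 14:30-17:00.
Wendy ∩ Wiremu ∩ Yara: 09:30-10:00, 10:30-12:00, 14:30-17:00.
Wendy ∩ Wiremu ∩ Yara ∩ Bianca: 09:30-10:00, 10:30-12:00, 16:00-17:00.
Wendy ∩ Wiremu ∩ Yara ∩ Bianca ∩ Farrukh: 09:30-10:00, 10:30-12:00, 16:30-17:00.
Wendy ∩ Wiremu ∩ Yara ∩ Bianca ∩ Farrukh ∩ Tara: 09:30-10:00, 11:00-12:00, 16:30-17:00.
Wendy ∩ Wiremu ∩ Yara ∩ Bianca ∩ Farrukh ∩ Tara ∩ Ugo: 09:30-10:00, 11:00-12:00, 16:30-17:00.
The longest is 11:00-12:00 at 60 minutes.

60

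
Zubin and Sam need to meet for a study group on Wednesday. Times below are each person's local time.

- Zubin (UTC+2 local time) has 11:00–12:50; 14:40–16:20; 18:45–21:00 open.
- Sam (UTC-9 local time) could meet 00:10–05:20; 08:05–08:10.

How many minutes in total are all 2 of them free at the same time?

205

Zubin in UTC: 09:00-10:50, 12:40-14:20, 16:45-19:00 (subtract 2h to convert from UTC+2).
Sam in UTC: 09:10-14:20, 17:05-17:10 (add 9h to convert from UTC-9).
Zubin ∩ Sam: 09:10-10:50, 12:40-14:20, 17:05-17:10.
Summing the common windows: 100 + 100 + 5 = 205 minutes.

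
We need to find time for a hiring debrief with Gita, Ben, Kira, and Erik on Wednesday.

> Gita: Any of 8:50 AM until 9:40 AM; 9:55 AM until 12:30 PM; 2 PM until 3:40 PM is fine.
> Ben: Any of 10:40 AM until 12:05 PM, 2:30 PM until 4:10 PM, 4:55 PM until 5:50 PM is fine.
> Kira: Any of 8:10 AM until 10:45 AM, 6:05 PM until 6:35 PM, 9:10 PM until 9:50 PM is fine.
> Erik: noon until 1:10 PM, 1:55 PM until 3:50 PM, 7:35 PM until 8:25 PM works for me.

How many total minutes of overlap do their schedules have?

Gita ∩ Ben: 10:40-12:05, 14:30-15:40.
Gita ∩ Ben ∩ Kira: 10:40-10:45.
Gita ∩ Ben ∩ Kira ∩ Erik: ∅.
There is no time when everyone is free.
There is no common window, so the total is 0 minutes.

0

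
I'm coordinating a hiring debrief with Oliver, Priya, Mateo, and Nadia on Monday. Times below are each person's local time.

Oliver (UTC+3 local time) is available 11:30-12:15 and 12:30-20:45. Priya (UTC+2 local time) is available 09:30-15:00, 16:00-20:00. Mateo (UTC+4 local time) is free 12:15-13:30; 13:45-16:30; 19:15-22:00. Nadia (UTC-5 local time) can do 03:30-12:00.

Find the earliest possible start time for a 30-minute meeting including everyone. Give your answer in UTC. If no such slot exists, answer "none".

08:30

Oliver in UTC: 08:30-09:15, 09:30-17:45 (subtract 3h to convert from UTC+3).
Priya in UTC: 07:30-13:00, 14:00-18:00 (subtract 2h to convert from UTC+2).
Mateo in UTC: 08:15-09:30, 09:45-12:30, 15:15-18:00 (subtract 4h to convert from UTC+4).
Nadia in UTC: 08:30-17:00 (add 5h to convert from UTC-5).
Oliver ∩ Priya: 08:30-09:15, 09:30-13:00, 14:00-17:45.
Oliver ∩ Priya ∩ Mateo: 08:30-09:15, 09:45-12:30, 15:15-17:45.
Oliver ∩ Priya ∩ Mateo ∩ Nadia: 08:30-09:15, 09:45-12:30, 15:15-17:00.
The first common window of at least 30 minutes is 08:30-09:15, so the earliest start is 08:30.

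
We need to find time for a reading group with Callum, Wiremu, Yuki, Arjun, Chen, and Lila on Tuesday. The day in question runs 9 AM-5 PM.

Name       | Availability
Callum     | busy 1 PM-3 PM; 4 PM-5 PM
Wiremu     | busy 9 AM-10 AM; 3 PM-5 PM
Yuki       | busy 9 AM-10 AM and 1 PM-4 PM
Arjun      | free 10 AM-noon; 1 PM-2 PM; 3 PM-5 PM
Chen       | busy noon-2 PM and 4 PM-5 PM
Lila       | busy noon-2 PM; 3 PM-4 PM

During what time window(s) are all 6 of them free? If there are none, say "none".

10:00-12:00

Callum free: 09:00-13:00, 15:00-16:00 (invert busy blocks within the working day).
Wiremu free: 10:00-15:00 (invert busy blocks within the working day).
Yuki free: 10:00-13:00, 16:00-17:00 (invert busy blocks within the working day).
Arjun free: 10:00-12:00, 13:00-14:00, 15:00-17:00.
Chen free: 09:00-12:00, 14:00-16:00 (invert busy blocks within the working day).
Lila free: 09:00-12:00, 14:00-15:00, 16:00-17:00 (invert busy blocks within the working day).
Callum ∩ Wiremu: 10:00-13:00.
Callum ∩ Wiremu ∩ Yuki: 10:00-13:00.
Callum ∩ Wiremu ∩ Yuki ∩ Arjun: 10:00-12:00.
Callum ∩ Wiremu ∩ Yuki ∩ Arjun ∩ Chen: 10:00-12:00.
Callum ∩ Wiremu ∩ Yuki ∩ Arjun ∩ Chen ∩ Lila: 10:00-12:00.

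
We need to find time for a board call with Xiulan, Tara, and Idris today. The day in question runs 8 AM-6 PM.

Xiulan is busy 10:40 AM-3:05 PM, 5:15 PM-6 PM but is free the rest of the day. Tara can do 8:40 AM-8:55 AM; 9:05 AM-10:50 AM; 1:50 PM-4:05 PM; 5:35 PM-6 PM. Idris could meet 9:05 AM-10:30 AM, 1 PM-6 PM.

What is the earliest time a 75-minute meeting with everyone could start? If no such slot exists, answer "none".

Xiulan free: 08:00-10:40, 15:05-17:15 (invert busy blocks within the working day).
Tara free: 08:40-08:55, 09:05-10:50, 13:50-16:05, 17:35-18:00.
Idris free: 09:05-10:30, 13:00-18:00.
Xiulan ∩ Tara: 08:40-08:55, 09:05-10:40, 15:05-16:05.
Xiulan ∩ Tara ∩ Idris: 09:05-10:30, 15:05-16:05.
Those are the intersection windows.
The first common window of at least 75 minutes is 09:05-10:30, so the earliest start is 09:05.

09:05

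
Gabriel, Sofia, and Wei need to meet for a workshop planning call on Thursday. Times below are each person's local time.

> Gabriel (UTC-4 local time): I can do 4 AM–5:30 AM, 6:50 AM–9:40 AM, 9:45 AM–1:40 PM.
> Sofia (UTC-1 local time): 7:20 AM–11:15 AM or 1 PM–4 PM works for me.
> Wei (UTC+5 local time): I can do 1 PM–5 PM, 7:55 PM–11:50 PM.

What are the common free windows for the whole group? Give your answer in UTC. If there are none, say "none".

08:20-09:30, 10:50-12:00, 14:55-17:00

Gabriel in UTC: 08:00-09:30, 10:50-13:40, 13:45-17:40 (add 4h to convert from UTC-4).
Sofia in UTC: 08:20-12:15, 14:00-17:00 (add 1h to convert from UTC-1).
Wei in UTC: 08:00-12:00, 14:55-18:50 (subtract 5h to convert from UTC+5).
Gabriel ∩ Sofia: 08:20-09:30, 10:50-12:15, 14:00-17:00.
Gabriel ∩ Sofia ∩ Wei: 08:20-09:30, 10:50-12:00, 14:55-17:00.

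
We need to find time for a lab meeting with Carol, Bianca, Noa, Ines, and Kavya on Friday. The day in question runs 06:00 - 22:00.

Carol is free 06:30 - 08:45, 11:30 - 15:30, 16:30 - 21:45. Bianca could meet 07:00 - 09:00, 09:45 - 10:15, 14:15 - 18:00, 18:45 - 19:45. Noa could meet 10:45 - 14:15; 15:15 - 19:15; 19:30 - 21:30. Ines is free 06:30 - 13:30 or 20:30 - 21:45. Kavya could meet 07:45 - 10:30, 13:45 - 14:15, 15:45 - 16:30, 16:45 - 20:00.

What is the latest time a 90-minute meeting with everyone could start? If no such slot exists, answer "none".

none

Carol ∩ Bianca: 07:00-08:45, 14:15-15:30, 16:30-18:00, 18:45-19:45.
Carol ∩ Bianca ∩ Noa: 15:15-15:30, 16:30-18:00, 18:45-19:15, 19:30-19:45.
Carol ∩ Bianca ∩ Noa ∩ Ines: ∅.
Carol ∩ Bianca ∩ Noa ∩ Ines ∩ Kavya: ∅.
There is no time when everyone is free.
No common window is at least 90 minutes long.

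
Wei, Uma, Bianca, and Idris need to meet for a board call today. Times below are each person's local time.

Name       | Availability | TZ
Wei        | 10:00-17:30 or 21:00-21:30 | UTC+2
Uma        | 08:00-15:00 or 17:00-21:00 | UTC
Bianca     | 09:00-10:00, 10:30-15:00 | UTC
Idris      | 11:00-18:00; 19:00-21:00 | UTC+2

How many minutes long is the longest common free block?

270

Wei in UTC: 08:00-15:30, 19:00-19:30 (subtract 2h to convert from UTC+2).
Uma in UTC: 08:00-15:00, 17:00-21:00.
Bianca in UTC: 09:00-10:00, 10:30-15:00.
Idris in UTC: 09:00-16:00, 17:00-19:00 (subtract 2h to convert from UTC+2).
Wei ∩ Uma: 08:00-15:00, 19:00-19:30.
Wei ∩ Uma ∩ Bianca: 09:00-10:00, 10:30-15:00.
Wei ∩ Uma ∩ Bianca ∩ Idris: 09:00-10:00, 10:30-15:00.
The longest is 10:30-15:00 at 270 minutes.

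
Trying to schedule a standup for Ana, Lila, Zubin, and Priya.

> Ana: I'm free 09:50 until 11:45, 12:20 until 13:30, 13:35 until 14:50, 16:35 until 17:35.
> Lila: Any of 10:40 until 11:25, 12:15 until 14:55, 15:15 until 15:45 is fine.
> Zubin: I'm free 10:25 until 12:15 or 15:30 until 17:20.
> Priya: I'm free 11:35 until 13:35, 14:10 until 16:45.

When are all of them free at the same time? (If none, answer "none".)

none

Ana ∩ Lila: 10:40-11:25, 12:20-13:30, 13:35-14:50.
Ana ∩ Lila ∩ Zubin: 10:40-11:25.
Ana ∩ Lila ∩ Zubin ∩ Priya: ∅.
There is no time when everyone is free.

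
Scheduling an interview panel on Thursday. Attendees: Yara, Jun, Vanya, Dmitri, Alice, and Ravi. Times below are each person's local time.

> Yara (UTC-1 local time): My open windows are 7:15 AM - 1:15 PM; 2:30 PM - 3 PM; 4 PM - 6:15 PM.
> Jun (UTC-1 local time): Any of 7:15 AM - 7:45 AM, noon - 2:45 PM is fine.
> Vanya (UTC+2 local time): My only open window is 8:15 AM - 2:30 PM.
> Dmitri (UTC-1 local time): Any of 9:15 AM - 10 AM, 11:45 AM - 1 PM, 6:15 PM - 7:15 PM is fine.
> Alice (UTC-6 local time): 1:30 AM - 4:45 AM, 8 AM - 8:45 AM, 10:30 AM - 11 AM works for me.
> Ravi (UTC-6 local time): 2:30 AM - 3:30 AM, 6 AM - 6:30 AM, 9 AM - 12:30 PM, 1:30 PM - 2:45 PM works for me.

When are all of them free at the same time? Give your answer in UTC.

none

Yara in UTC: 08:15-14:15, 15:30-16:00, 17:00-19:15 (add 1h to convert from UTC-1).
Jun in UTC: 08:15-08:45, 13:00-15:45 (add 1h to convert from UTC-1).
Vanya in UTC: 06:15-12:30 (subtract 2h to convert from UTC+2).
Dmitri in UTC: 10:15-11:00, 12:45-14:00, 19:15-20:15 (add 1h to convert from UTC-1).
Alice in UTC: 07:30-10:45, 14:00-14:45, 16:30-17:00 (add 6h to convert from UTC-6).
Ravi in UTC: 08:30-09:30, 12:00-12:30, 15:00-18:30, 19:30-20:45 (add 6h to convert from UTC-6).
Yara ∩ Jun: 08:15-08:45, 13:00-14:15, 15:30-15:45.
Yara ∩ Jun ∩ Vanya: 08:15-08:45.
Yara ∩ Jun ∩ Vanya ∩ Dmitri: ∅.
Yara ∩ Jun ∩ Vanya ∩ Dmitri ∩ Alice: ∅.
Yara ∩ Jun ∩ Vanya ∩ Dmitri ∩ Alice ∩ Ravi: ∅.
There is no time when everyone is free.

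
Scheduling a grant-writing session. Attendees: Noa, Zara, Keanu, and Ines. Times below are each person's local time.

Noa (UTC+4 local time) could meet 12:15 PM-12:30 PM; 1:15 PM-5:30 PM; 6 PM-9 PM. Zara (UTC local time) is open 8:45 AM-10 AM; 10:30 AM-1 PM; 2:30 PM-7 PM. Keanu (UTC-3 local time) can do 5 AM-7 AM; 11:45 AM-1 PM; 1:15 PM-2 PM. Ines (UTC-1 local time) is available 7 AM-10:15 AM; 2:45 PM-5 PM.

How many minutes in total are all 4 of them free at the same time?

Noa in UTC: 08:15-08:30, 09:15-13:30, 14:00-17:00 (subtract 4h to convert from UTC+4).
Zara in UTC: 08:45-10:00, 10:30-13:00, 14:30-19:00.
Keanu in UTC: 08:00-10:00, 14:45-16:00, 16:15-17:00 (add 3h to convert from UTC-3).
Ines in UTC: 08:00-11:15, 15:45-18:00 (add 1h to convert from UTC-1).
Noa ∩ Zara: 09:15-10:00, 10:30-13:00, 14:30-17:00.
Noa ∩ Zara ∩ Keanu: 09:15-10:00, 14:45-16:00, 16:15-17:00.
Noa ∩ Zara ∩ Keanu ∩ Ines: 09:15-10:00, 15:45-16:00, 16:15-17:00.
Summing the common windows: 45 + 15 + 45 = 105 minutes.

105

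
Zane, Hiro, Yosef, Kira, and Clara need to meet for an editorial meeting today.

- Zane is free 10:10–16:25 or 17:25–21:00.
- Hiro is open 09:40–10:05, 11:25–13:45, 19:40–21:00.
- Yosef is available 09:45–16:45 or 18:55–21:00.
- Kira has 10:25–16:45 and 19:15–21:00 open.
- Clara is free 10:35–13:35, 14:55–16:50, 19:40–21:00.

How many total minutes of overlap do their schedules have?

210

Zane ∩ Hiro: 11:25-13:45, 19:40-21:00.
Zane ∩ Hiro ∩ Yosef: 11:25-13:45, 19:40-21:00.
Zane ∩ Hiro ∩ Yosef ∩ Kira: 11:25-13:45, 19:40-21:00.
Zane ∩ Hiro ∩ Yosef ∩ Kira ∩ Clara: 11:25-13:35, 19:40-21:00.
So the common availability across everyone is 11:25-13:35, 19:40-21:00.
Summing the common windows: 130 + 80 = 210 minutes.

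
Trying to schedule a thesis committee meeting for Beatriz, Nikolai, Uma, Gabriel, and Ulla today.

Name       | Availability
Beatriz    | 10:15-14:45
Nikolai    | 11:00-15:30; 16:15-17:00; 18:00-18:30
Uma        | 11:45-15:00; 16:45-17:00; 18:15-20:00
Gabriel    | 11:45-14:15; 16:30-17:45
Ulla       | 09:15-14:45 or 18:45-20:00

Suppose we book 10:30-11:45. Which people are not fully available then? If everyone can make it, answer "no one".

Beatriz: free for 10:30-11:45. Nikolai: not fully free for 10:30-11:45. Uma: not fully free for 10:30-11:45. Gabriel: not fully free for 10:30-11:45. Ulla: free for 10:30-11:45.

Gabriel, Nikolai, Uma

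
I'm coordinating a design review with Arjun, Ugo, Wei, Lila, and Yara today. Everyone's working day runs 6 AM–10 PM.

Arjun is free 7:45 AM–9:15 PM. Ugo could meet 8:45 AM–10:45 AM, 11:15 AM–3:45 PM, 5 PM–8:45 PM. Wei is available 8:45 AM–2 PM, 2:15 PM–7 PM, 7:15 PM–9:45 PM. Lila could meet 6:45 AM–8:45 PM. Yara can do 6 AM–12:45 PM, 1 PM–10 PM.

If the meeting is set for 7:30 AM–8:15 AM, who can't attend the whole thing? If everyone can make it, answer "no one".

Arjun: not fully free for 07:30-08:15. Ugo: not fully free for 07:30-08:15. Wei: not fully free for 07:30-08:15. Lila: free for 07:30-08:15. Yara: free for 07:30-08:15.

Arjun, Ugo, Wei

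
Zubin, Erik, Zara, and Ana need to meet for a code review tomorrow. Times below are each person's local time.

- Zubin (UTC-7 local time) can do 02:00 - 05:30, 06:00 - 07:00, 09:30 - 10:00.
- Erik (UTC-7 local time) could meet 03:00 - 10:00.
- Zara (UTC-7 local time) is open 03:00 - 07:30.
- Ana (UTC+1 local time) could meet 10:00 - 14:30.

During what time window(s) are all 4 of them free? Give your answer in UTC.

Zubin in UTC: 09:00-12:30, 13:00-14:00, 16:30-17:00 (add 7h to convert from UTC-7).
Erik in UTC: 10:00-17:00 (add 7h to convert from UTC-7).
Zara in UTC: 10:00-14:30 (add 7h to convert from UTC-7).
Ana in UTC: 09:00-13:30 (subtract 1h to convert from UTC+1).
Zubin ∩ Erik: 10:00-12:30, 13:00-14:00, 16:30-17:00.
Zubin ∩ Erik ∩ Zara: 10:00-12:30, 13:00-14:00.
Zubin ∩ Erik ∩ Zara ∩ Ana: 10:00-12:30, 13:00-13:30.

10:00-12:30, 13:00-13:30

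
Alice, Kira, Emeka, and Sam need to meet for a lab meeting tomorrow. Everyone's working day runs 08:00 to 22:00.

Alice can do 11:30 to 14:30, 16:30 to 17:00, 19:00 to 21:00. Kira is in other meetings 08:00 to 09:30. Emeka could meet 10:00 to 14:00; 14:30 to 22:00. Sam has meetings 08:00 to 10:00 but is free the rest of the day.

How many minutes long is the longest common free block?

150

Alice free: 11:30-14:30, 16:30-17:00, 19:00-21:00.
Kira free: 09:30-22:00 (invert busy blocks within the working day).
Emeka free: 10:00-14:00, 14:30-22:00.
Sam free: 10:00-22:00 (invert busy blocks within the working day).
Alice ∩ Kira: 11:30-14:30, 16:30-17:00, 19:00-21:00.
Alice ∩ Kira ∩ Emeka: 11:30-14:00, 16:30-17:00, 19:00-21:00.
Alice ∩ Kira ∩ Emeka ∩ Sam: 11:30-14:00, 16:30-17:00, 19:00-21:00.
So the common availability across everyone is 11:30-14:00, 16:30-17:00, 19:00-21:00.
The longest is 11:30-14:00 at 150 minutes.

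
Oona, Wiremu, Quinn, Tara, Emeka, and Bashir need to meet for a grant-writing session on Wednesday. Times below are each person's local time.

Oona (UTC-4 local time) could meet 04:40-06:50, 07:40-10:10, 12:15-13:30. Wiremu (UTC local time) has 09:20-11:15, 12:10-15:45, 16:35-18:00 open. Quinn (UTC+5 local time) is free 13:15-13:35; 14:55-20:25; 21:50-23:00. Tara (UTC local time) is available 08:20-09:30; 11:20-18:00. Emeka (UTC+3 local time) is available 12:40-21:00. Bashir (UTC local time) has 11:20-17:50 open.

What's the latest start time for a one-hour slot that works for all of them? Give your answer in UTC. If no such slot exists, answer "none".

Oona in UTC: 08:40-10:50, 11:40-14:10, 16:15-17:30 (add 4h to convert from UTC-4).
Wiremu in UTC: 09:20-11:15, 12:10-15:45, 16:35-18:00.
Quinn in UTC: 08:15-08:35, 09:55-15:25, 16:50-18:00 (subtract 5h to convert from UTC+5).
Tara in UTC: 08:20-09:30, 11:20-18:00.
Emeka in UTC: 09:40-18:00 (subtract 3h to convert from UTC+3).
Bashir in UTC: 11:20-17:50.
Oona ∩ Wiremu: 09:20-10:50, 12:10-14:10, 16:35-17:30.
Oona ∩ Wiremu ∩ Quinn: 09:55-10:50, 12:10-14:10, 16:50-17:30.
Oona ∩ Wiremu ∩ Quinn ∩ Tara: 12:10-14:10, 16:50-17:30.
Oona ∩ Wiremu ∩ Quinn ∩ Tara ∩ Emeka: 12:10-14:10, 16:50-17:30.
Oona ∩ Wiremu ∩ Quinn ∩ Tara ∩ Emeka ∩ Bashir: 12:10-14:10, 16:50-17:30.
The last common window of at least 60 minutes is 12:10-14:10; a 60-minute meeting can start as late as 13:10 and still end by 14:10.

13:10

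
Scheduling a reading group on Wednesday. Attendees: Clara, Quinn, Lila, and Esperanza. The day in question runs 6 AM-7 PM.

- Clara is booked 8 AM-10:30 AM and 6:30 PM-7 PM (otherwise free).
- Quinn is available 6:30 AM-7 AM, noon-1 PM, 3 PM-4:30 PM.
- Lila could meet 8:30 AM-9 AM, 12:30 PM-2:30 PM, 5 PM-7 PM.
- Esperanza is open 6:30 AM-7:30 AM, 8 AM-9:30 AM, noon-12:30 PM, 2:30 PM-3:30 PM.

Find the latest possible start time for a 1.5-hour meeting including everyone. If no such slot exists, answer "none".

none

Clara free: 06:00-08:00, 10:30-18:30 (invert busy blocks within the working day).
Quinn free: 06:30-07:00, 12:00-13:00, 15:00-16:30.
Lila free: 08:30-09:00, 12:30-14:30, 17:00-19:00.
Esperanza free: 06:30-07:30, 08:00-09:30, 12:00-12:30, 14:30-15:30.
Clara ∩ Quinn: 06:30-07:00, 12:00-13:00, 15:00-16:30.
Clara ∩ Quinn ∩ Lila: 12:30-13:00.
Clara ∩ Quinn ∩ Lila ∩ Esperanza: ∅.
There is no time when everyone is free.
No common window is at least 90 minutes long.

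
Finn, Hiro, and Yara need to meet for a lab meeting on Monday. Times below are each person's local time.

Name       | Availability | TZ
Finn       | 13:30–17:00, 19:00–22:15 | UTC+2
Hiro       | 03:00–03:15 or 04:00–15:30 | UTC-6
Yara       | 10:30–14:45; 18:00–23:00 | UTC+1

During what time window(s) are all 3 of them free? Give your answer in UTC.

Finn in UTC: 11:30-15:00, 17:00-20:15 (subtract 2h to convert from UTC+2).
Hiro in UTC: 09:00-09:15, 10:00-21:30 (add 6h to convert from UTC-6).
Yara in UTC: 09:30-13:45, 17:00-22:00 (subtract 1h to convert from UTC+1).
Finn ∩ Hiro: 11:30-15:00, 17:00-20:15.
Finn ∩ Hiro ∩ Yara: 11:30-13:45, 17:00-20:15.

11:30-13:45, 17:00-20:15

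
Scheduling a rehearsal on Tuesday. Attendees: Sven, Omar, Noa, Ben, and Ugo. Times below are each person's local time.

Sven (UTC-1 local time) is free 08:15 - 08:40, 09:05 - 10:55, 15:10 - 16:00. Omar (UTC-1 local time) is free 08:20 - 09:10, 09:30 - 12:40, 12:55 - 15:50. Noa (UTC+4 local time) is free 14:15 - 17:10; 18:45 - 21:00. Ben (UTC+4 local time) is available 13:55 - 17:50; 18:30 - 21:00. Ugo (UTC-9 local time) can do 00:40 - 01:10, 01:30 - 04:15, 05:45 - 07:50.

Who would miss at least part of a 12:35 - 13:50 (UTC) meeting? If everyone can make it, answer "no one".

Sven in UTC: 09:15-09:40, 10:05-11:55, 16:10-17:00 (add 1h to convert from UTC-1).
Omar in UTC: 09:20-10:10, 10:30-13:40, 13:55-16:50 (add 1h to convert from UTC-1).
Noa in UTC: 10:15-13:10, 14:45-17:00 (subtract 4h to convert from UTC+4).
Ben in UTC: 09:55-13:50, 14:30-17:00 (subtract 4h to convert from UTC+4).
Ugo in UTC: 09:40-10:10, 10:30-13:15, 14:45-16:50 (add 9h to convert from UTC-9).
Sven: not fully free for 12:35-13:50. Omar: not fully free for 12:35-13:50. Noa: not fully free for 12:35-13:50. Ben: free for 12:35-13:50. Ugo: not fully free for 12:35-13:50.

Noa, Omar, Sven, Ugo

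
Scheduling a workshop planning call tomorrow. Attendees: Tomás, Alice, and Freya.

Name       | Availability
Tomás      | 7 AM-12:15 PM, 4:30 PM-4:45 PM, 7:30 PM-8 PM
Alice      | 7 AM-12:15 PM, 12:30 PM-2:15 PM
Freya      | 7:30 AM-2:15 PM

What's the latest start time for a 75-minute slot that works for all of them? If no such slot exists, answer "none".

Tomás ∩ Alice: 07:00-12:15.
Tomás ∩ Alice ∩ Freya: 07:30-12:15.
The last common window of at least 75 minutes is 07:30-12:15; a 75-minute meeting can start as late as 11:00 and still end by 12:15.

11:00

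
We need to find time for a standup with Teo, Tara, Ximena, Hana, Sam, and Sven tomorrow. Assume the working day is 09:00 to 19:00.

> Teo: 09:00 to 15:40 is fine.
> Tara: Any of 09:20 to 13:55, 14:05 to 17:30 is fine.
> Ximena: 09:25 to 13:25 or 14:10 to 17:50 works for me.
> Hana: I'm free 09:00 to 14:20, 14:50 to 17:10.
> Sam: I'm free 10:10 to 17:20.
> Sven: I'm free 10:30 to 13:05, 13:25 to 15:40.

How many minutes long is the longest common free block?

Teo ∩ Tara: 09:20-13:55, 14:05-15:40.
Teo ∩ Tara ∩ Ximena: 09:25-13:25, 14:10-15:40.
Teo ∩ Tara ∩ Ximena ∩ Hana: 09:25-13:25, 14:10-14:20, 14:50-15:40.
Teo ∩ Tara ∩ Ximena ∩ Hana ∩ Sam: 10:10-13:25, 14:10-14:20, 14:50-15:40.
Teo ∩ Tara ∩ Ximena ∩ Hana ∩ Sam ∩ Sven: 10:30-13:05, 14:10-14:20, 14:50-15:40.
Those are the intersection windows.
The longest is 10:30-13:05 at 155 minutes.

155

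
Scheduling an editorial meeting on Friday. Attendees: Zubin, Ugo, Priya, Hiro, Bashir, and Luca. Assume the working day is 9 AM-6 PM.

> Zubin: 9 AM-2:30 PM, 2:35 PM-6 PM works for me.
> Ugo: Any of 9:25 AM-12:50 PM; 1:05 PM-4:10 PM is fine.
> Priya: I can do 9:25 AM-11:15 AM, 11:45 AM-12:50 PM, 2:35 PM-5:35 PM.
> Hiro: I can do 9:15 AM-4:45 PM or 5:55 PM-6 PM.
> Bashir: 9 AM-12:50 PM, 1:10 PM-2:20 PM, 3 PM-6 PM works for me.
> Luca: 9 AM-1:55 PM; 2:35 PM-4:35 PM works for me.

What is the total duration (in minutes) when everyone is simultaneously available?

245

Zubin ∩ Ugo: 09:25-12:50, 13:05-14:30, 14:35-16:10.
Zubin ∩ Ugo ∩ Priya: 09:25-11:15, 11:45-12:50, 14:35-16:10.
Zubin ∩ Ugo ∩ Priya ∩ Hiro: 09:25-11:15, 11:45-12:50, 14:35-16:10.
Zubin ∩ Ugo ∩ Priya ∩ Hiro ∩ Bashir: 09:25-11:15, 11:45-12:50, 15:00-16:10.
Zubin ∩ Ugo ∩ Priya ∩ Hiro ∩ Bashir ∩ Luca: 09:25-11:15, 11:45-12:50, 15:00-16:10.
So the common availability across everyone is 09:25-11:15, 11:45-12:50, 15:00-16:10.
Summing the common windows: 110 + 65 + 70 = 245 minutes.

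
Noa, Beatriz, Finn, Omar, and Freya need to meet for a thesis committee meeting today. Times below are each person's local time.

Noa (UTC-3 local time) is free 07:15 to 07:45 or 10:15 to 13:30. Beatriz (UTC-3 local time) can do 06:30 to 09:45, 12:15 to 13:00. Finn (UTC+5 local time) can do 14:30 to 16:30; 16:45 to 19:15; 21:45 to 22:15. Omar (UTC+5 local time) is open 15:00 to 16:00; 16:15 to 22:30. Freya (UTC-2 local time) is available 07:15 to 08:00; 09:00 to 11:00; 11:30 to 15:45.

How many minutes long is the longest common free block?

0

Noa in UTC: 10:15-10:45, 13:15-16:30 (add 3h to convert from UTC-3).
Beatriz in UTC: 09:30-12:45, 15:15-16:00 (add 3h to convert from UTC-3).
Finn in UTC: 09:30-11:30, 11:45-14:15, 16:45-17:15 (subtract 5h to convert from UTC+5).
Omar in UTC: 10:00-11:00, 11:15-17:30 (subtract 5h to convert from UTC+5).
Freya in UTC: 09:15-10:00, 11:00-13:00, 13:30-17:45 (add 2h to convert from UTC-2).
Noa ∩ Beatriz: 10:15-10:45, 15:15-16:00.
Noa ∩ Beatriz ∩ Finn: 10:15-10:45.
Noa ∩ Beatriz ∩ Finn ∩ Omar: 10:15-10:45.
Noa ∩ Beatriz ∩ Finn ∩ Omar ∩ Freya: ∅.
There is no time when everyone is free.
No common window exists, so the longest block is 0 minutes.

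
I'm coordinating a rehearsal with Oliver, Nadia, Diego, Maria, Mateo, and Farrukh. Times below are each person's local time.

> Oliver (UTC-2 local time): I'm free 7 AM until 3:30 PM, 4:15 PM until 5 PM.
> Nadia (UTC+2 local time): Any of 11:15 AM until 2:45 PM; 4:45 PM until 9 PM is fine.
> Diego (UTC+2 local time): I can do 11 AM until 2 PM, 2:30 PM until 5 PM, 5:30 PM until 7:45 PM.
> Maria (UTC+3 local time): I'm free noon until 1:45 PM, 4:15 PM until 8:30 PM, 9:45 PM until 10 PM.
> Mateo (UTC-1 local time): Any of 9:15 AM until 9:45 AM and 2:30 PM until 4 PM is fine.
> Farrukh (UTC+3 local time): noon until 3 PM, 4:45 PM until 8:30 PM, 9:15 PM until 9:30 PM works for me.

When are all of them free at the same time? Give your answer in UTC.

10:15-10:45, 15:30-17:00

Oliver in UTC: 09:00-17:30, 18:15-19:00 (add 2h to convert from UTC-2).
Nadia in UTC: 09:15-12:45, 14:45-19:00 (subtract 2h to convert from UTC+2).
Diego in UTC: 09:00-12:00, 12:30-15:00, 15:30-17:45 (subtract 2h to convert from UTC+2).
Maria in UTC: 09:00-10:45, 13:15-17:30, 18:45-19:00 (subtract 3h to convert from UTC+3).
Mateo in UTC: 10:15-10:45, 15:30-17:00 (add 1h to convert from UTC-1).
Farrukh in UTC: 09:00-12:00, 13:45-17:30, 18:15-18:30 (subtract 3h to convert from UTC+3).
Oliver ∩ Nadia: 09:15-12:45, 14:45-17:30, 18:15-19:00.
Oliver ∩ Nadia ∩ Diego: 09:15-12:00, 12:30-12:45, 14:45-15:00, 15:30-17:30.
Oliver ∩ Nadia ∩ Diego ∩ Maria: 09:15-10:45, 14:45-15:00, 15:30-17:30.
Oliver ∩ Nadia ∩ Diego ∩ Maria ∩ Mateo: 10:15-10:45, 15:30-17:00.
Oliver ∩ Nadia ∩ Diego ∩ Maria ∩ Mateo ∩ Farrukh: 10:15-10:45, 15:30-17:00.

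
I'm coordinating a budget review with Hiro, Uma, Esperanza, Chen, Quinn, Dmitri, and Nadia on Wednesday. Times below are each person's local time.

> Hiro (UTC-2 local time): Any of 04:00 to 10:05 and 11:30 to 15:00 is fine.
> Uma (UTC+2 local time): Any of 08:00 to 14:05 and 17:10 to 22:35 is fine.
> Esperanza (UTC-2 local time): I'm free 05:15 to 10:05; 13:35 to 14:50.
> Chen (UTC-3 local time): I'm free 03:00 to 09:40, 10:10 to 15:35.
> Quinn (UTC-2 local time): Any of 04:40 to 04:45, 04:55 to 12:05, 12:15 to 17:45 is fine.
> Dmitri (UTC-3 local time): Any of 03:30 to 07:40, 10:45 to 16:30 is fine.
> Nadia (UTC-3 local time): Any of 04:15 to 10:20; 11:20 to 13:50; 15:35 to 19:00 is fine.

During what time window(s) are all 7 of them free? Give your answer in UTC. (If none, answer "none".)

Hiro in UTC: 06:00-12:05, 13:30-17:00 (add 2h to convert from UTC-2).
Uma in UTC: 06:00-12:05, 15:10-20:35 (subtract 2h to convert from UTC+2).
Esperanza in UTC: 07:15-12:05, 15:35-16:50 (add 2h to convert from UTC-2).
Chen in UTC: 06:00-12:40, 13:10-18:35 (add 3h to convert from UTC-3).
Quinn in UTC: 06:40-06:45, 06:55-14:05, 14:15-19:45 (add 2h to convert from UTC-2).
Dmitri in UTC: 06:30-10:40, 13:45-19:30 (add 3h to convert from UTC-3).
Nadia in UTC: 07:15-13:20, 14:20-16:50, 18:35-22:00 (add 3h to convert from UTC-3).
Hiro ∩ Uma: 06:00-12:05, 15:10-17:00.
Hiro ∩ Uma ∩ Esperanza: 07:15-12:05, 15:35-16:50.
Hiro ∩ Uma ∩ Esperanza ∩ Chen: 07:15-12:05, 15:35-16:50.
Hiro ∩ Uma ∩ Esperanza ∩ Chen ∩ Quinn: 07:15-12:05, 15:35-16:50.
Hiro ∩ Uma ∩ Esperanza ∩ Chen ∩ Quinn ∩ Dmitri: 07:15-10:40, 15:35-16:50.
Hiro ∩ Uma ∩ Esperanza ∩ Chen ∩ Quinn ∩ Dmitri ∩ Nadia: 07:15-10:40, 15:35-16:50.
Those are the intersection windows.

07:15-10:40, 15:35-16:50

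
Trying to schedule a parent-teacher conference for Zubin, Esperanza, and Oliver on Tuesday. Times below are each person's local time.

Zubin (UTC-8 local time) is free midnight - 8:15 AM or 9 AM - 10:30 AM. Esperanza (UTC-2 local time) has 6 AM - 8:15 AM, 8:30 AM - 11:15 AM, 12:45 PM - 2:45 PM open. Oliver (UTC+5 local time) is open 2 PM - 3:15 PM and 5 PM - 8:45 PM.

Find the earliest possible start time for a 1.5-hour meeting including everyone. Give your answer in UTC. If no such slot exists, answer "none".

Zubin in UTC: 08:00-16:15, 17:00-18:30 (add 8h to convert from UTC-8).
Esperanza in UTC: 08:00-10:15, 10:30-13:15, 14:45-16:45 (add 2h to convert from UTC-2).
Oliver in UTC: 09:00-10:15, 12:00-15:45 (subtract 5h to convert from UTC+5).
Zubin ∩ Esperanza: 08:00-10:15, 10:30-13:15, 14:45-16:15.
Zubin ∩ Esperanza ∩ Oliver: 09:00-10:15, 12:00-13:15, 14:45-15:45.
No common window is at least 90 minutes long.

none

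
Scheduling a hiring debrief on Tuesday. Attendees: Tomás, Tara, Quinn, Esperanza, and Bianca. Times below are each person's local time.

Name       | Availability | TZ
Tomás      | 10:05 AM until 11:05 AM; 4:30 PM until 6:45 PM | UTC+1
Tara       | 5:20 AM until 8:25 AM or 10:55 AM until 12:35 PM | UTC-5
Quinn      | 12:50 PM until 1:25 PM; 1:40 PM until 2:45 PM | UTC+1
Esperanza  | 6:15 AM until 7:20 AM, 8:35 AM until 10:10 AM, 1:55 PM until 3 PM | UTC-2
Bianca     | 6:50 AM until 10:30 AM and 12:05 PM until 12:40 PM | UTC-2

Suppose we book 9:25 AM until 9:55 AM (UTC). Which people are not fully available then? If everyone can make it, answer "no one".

Tomás in UTC: 09:05-10:05, 15:30-17:45 (subtract 1h to convert from UTC+1).
Tara in UTC: 10:20-13:25, 15:55-17:35 (add 5h to convert from UTC-5).
Quinn in UTC: 11:50-12:25, 12:40-13:45 (subtract 1h to convert from UTC+1).
Esperanza in UTC: 08:15-09:20, 10:35-12:10, 15:55-17:00 (add 2h to convert from UTC-2).
Bianca in UTC: 08:50-12:30, 14:05-14:40 (add 2h to convert from UTC-2).
Tomás: free for 09:25-09:55. Tara: not fully free for 09:25-09:55. Quinn: not fully free for 09:25-09:55. Esperanza: not fully free for 09:25-09:55. Bianca: free for 09:25-09:55.

Esperanza, Quinn, Tara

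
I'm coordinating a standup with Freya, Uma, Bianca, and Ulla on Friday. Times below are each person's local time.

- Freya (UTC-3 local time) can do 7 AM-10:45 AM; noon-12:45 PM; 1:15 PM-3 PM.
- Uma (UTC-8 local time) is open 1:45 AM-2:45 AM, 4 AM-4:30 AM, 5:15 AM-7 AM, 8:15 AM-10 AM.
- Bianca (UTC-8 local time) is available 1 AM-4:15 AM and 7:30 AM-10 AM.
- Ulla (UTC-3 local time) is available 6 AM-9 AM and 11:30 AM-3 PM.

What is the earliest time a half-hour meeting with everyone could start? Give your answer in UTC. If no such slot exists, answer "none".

10:00

Freya in UTC: 10:00-13:45, 15:00-15:45, 16:15-18:00 (add 3h to convert from UTC-3).
Uma in UTC: 09:45-10:45, 12:00-12:30, 13:15-15:00, 16:15-18:00 (add 8h to convert from UTC-8).
Bianca in UTC: 09:00-12:15, 15:30-18:00 (add 8h to convert from UTC-8).
Ulla in UTC: 09:00-12:00, 14:30-18:00 (add 3h to convert from UTC-3).
Freya ∩ Uma: 10:00-10:45, 12:00-12:30, 13:15-13:45, 16:15-18:00.
Freya ∩ Uma ∩ Bianca: 10:00-10:45, 12:00-12:15, 16:15-18:00.
Freya ∩ Uma ∩ Bianca ∩ Ulla: 10:00-10:45, 16:15-18:00.
The first common window of at least 30 minutes is 10:00-10:45, so the earliest start is 10:00.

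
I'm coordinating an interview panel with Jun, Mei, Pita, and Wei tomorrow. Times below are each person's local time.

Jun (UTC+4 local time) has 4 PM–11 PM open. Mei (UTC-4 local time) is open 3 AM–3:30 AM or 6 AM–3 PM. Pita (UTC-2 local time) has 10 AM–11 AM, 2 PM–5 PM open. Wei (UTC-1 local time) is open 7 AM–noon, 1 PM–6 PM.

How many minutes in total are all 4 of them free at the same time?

Jun in UTC: 12:00-19:00 (subtract 4h to convert from UTC+4).
Mei in UTC: 07:00-07:30, 10:00-19:00 (add 4h to convert from UTC-4).
Pita in UTC: 12:00-13:00, 16:00-19:00 (add 2h to convert from UTC-2).
Wei in UTC: 08:00-13:00, 14:00-19:00 (add 1h to convert from UTC-1).
Jun ∩ Mei: 12:00-19:00.
Jun ∩ Mei ∩ Pita: 12:00-13:00, 16:00-19:00.
Jun ∩ Mei ∩ Pita ∩ Wei: 12:00-13:00, 16:00-19:00.
Summing the common windows: 60 + 180 = 240 minutes.

240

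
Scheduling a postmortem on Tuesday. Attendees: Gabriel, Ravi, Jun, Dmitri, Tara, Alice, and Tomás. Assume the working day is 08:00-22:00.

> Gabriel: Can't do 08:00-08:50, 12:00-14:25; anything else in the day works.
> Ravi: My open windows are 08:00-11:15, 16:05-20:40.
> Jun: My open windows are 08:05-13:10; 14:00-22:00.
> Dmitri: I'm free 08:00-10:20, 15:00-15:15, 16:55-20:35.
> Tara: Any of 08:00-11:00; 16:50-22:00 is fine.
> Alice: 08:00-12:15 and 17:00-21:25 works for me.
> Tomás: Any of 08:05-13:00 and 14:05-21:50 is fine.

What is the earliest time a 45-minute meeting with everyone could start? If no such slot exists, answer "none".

Gabriel free: 08:50-12:00, 14:25-22:00 (invert busy blocks within the working day).
Ravi free: 08:00-11:15, 16:05-20:40.
Jun free: 08:05-13:10, 14:00-22:00.
Dmitri free: 08:00-10:20, 15:00-15:15, 16:55-20:35.
Tara free: 08:00-11:00, 16:50-22:00.
Alice free: 08:00-12:15, 17:00-21:25.
Tomás free: 08:05-13:00, 14:05-21:50.
Gabriel ∩ Ravi: 08:50-11:15, 16:05-20:40.
Gabriel ∩ Ravi ∩ Jun: 08:50-11:15, 16:05-20:40.
Gabriel ∩ Ravi ∩ Jun ∩ Dmitri: 08:50-10:20, 16:55-20:35.
Gabriel ∩ Ravi ∩ Jun ∩ Dmitri ∩ Tara: 08:50-10:20, 16:55-20:35.
Gabriel ∩ Ravi ∩ Jun ∩ Dmitri ∩ Tara ∩ Alice: 08:50-10:20, 17:00-20:35.
Gabriel ∩ Ravi ∩ Jun ∩ Dmitri ∩ Tara ∩ Alice ∩ Tomás: 08:50-10:20, 17:00-20:35.
The first common window of at least 45 minutes is 08:50-10:20, so the earliest start is 08:50.

08:50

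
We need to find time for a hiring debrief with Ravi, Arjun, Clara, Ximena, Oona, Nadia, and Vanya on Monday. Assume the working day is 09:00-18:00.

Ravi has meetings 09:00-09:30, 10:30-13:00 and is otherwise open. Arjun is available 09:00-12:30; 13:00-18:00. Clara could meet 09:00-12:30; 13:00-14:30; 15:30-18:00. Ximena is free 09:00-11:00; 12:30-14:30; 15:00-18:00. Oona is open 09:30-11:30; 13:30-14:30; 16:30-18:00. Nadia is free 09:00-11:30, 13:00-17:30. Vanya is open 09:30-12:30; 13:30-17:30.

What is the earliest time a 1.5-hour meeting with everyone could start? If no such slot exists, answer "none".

none

Ravi free: 09:30-10:30, 13:00-18:00 (invert busy blocks within the working day).
Arjun free: 09:00-12:30, 13:00-18:00.
Clara free: 09:00-12:30, 13:00-14:30, 15:30-18:00.
Ximena free: 09:00-11:00, 12:30-14:30, 15:00-18:00.
Oona free: 09:30-11:30, 13:30-14:30, 16:30-18:00.
Nadia free: 09:00-11:30, 13:00-17:30.
Vanya free: 09:30-12:30, 13:30-17:30.
Ravi ∩ Arjun: 09:30-10:30, 13:00-18:00.
Ravi ∩ Arjun ∩ Clara: 09:30-10:30, 13:00-14:30, 15:30-18:00.
Ravi ∩ Arjun ∩ Clara ∩ Ximena: 09:30-10:30, 13:00-14:30, 15:30-18:00.
Ravi ∩ Arjun ∩ Clara ∩ Ximena ∩ Oona: 09:30-10:30, 13:30-14:30, 16:30-18:00.
Ravi ∩ Arjun ∩ Clara ∩ Ximena ∩ Oona ∩ Nadia: 09:30-10:30, 13:30-14:30, 16:30-17:30.
Ravi ∩ Arjun ∩ Clara ∩ Ximena ∩ Oona ∩ Nadia ∩ Vanya: 09:30-10:30, 13:30-14:30, 16:30-17:30.
No common window is at least 90 minutes long.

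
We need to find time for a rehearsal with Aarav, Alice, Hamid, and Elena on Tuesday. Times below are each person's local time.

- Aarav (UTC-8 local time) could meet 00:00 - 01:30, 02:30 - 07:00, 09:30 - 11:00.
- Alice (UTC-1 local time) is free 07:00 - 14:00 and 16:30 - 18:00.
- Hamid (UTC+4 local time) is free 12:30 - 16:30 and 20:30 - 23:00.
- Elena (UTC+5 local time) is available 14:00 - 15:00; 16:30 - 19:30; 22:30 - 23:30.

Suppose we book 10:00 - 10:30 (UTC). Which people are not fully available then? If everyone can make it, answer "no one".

Aarav, Elena

Aarav in UTC: 08:00-09:30, 10:30-15:00, 17:30-19:00 (add 8h to convert from UTC-8).
Alice in UTC: 08:00-15:00, 17:30-19:00 (add 1h to convert from UTC-1).
Hamid in UTC: 08:30-12:30, 16:30-19:00 (subtract 4h to convert from UTC+4).
Elena in UTC: 09:00-10:00, 11:30-14:30, 17:30-18:30 (subtract 5h to convert from UTC+5).
Aarav: not fully free for 10:00-10:30. Alice: free for 10:00-10:30. Hamid: free for 10:00-10:30. Elena: not fully free for 10:00-10:30.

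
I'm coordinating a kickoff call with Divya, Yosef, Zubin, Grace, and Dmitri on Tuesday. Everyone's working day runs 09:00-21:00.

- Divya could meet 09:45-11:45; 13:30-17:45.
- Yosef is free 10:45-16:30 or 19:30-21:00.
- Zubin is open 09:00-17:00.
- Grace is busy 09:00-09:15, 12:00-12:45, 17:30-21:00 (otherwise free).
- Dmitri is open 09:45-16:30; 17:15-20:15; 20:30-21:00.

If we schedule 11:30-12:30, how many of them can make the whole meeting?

3

Divya free: 09:45-11:45, 13:30-17:45.
Yosef free: 10:45-16:30, 19:30-21:00.
Zubin free: 09:00-17:00.
Grace free: 09:15-12:00, 12:45-17:30 (invert busy blocks within the working day).
Dmitri free: 09:45-16:30, 17:15-20:15, 20:30-21:00.
Yosef, Zubin, and Dmitri can make the full 11:30-12:30 slot — that's 3.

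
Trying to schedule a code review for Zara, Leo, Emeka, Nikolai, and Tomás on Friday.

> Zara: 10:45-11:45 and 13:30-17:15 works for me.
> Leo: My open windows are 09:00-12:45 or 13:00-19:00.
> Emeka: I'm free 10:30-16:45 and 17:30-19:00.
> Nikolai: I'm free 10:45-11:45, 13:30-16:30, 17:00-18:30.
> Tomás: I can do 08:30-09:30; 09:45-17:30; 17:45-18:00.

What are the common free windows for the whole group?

Zara ∩ Leo: 10:45-11:45, 13:30-17:15.
Zara ∩ Leo ∩ Emeka: 10:45-11:45, 13:30-16:45.
Zara ∩ Leo ∩ Emeka ∩ Nikolai: 10:45-11:45, 13:30-16:30.
Zara ∩ Leo ∩ Emeka ∩ Nikolai ∩ Tomás: 10:45-11:45, 13:30-16:30.
Those are the intersection windows.

10:45-11:45, 13:30-16:30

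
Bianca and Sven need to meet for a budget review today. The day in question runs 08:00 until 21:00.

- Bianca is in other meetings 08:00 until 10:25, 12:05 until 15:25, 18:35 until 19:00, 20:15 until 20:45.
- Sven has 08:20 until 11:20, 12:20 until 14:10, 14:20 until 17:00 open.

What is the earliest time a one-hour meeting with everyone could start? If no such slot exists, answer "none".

15:25

Bianca free: 10:25-12:05, 15:25-18:35, 19:00-20:15, 20:45-21:00 (invert busy blocks within the working day).
Sven free: 08:20-11:20, 12:20-14:10, 14:20-17:00.
Bianca ∩ Sven: 10:25-11:20, 15:25-17:00.
Those are the intersection windows.
The first common window of at least 60 minutes is 15:25-17:00, so the earliest start is 15:25.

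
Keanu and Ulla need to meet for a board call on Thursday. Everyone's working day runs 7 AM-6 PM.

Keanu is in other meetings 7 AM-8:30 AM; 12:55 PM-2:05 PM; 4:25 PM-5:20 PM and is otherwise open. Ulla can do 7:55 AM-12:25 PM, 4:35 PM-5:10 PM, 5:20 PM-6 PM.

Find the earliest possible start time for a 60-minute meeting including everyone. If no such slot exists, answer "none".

08:30

Keanu free: 08:30-12:55, 14:05-16:25, 17:20-18:00 (invert busy blocks within the working day).
Ulla free: 07:55-12:25, 16:35-17:10, 17:20-18:00.
Keanu ∩ Ulla: 08:30-12:25, 17:20-18:00.
The first common window of at least 60 minutes is 08:30-12:25, so the earliest start is 08:30.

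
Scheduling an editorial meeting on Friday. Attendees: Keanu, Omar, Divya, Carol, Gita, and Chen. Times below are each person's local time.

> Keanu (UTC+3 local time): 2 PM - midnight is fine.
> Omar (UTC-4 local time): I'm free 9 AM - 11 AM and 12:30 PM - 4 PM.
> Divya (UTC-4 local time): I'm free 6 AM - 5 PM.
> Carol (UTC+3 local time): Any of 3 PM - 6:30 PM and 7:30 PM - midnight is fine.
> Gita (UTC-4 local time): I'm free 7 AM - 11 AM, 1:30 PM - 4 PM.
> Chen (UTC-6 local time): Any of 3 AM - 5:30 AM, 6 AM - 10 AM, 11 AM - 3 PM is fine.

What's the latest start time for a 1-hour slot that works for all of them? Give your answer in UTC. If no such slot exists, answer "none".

19:00

Keanu in UTC: 11:00-21:00 (subtract 3h to convert from UTC+3).
Omar in UTC: 13:00-15:00, 16:30-20:00 (add 4h to convert from UTC-4).
Divya in UTC: 10:00-21:00 (add 4h to convert from UTC-4).
Carol in UTC: 12:00-15:30, 16:30-21:00 (subtract 3h to convert from UTC+3).
Gita in UTC: 11:00-15:00, 17:30-20:00 (add 4h to convert from UTC-4).
Chen in UTC: 09:00-11:30, 12:00-16:00, 17:00-21:00 (add 6h to convert from UTC-6).
Keanu ∩ Omar: 13:00-15:00, 16:30-20:00.
Keanu ∩ Omar ∩ Divya: 13:00-15:00, 16:30-20:00.
Keanu ∩ Omar ∩ Divya ∩ Carol: 13:00-15:00, 16:30-20:00.
Keanu ∩ Omar ∩ Divya ∩ Carol ∩ Gita: 13:00-15:00, 17:30-20:00.
Keanu ∩ Omar ∩ Divya ∩ Carol ∩ Gita ∩ Chen: 13:00-15:00, 17:30-20:00.
The last common window of at least 60 minutes is 17:30-20:00; a 60-minute meeting can start as late as 19:00 and still end by 20:00.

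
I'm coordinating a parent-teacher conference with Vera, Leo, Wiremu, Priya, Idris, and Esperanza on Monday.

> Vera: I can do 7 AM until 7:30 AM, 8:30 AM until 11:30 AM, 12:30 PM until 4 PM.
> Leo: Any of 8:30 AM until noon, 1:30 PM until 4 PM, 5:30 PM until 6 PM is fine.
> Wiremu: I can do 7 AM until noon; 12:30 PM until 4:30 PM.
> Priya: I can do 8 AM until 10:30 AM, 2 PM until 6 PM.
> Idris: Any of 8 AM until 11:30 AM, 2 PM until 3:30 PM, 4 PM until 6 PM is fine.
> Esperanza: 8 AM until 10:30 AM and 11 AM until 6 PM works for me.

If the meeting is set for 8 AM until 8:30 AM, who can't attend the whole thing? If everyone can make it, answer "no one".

Vera: not fully free for 08:00-08:30. Leo: not fully free for 08:00-08:30. Wiremu: free for 08:00-08:30. Priya: free for 08:00-08:30. Idris: free for 08:00-08:30. Esperanza: free for 08:00-08:30.

Leo, Vera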